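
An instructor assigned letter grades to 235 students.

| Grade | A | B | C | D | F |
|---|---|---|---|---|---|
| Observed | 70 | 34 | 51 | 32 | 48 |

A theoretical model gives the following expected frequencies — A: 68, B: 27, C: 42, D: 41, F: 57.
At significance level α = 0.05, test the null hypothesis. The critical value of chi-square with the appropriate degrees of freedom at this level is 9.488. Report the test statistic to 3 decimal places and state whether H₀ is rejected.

7.199; do not reject

cat         O        E   (O−E)²/E
A          70       68     0.0588
B          34       27     1.8148
C          51       42     1.9286
D          32       41     1.9756
F          48       57     1.4211
Sum = 7.199
df = 4. Since 7.199 < 9.488, we do not reject H₀.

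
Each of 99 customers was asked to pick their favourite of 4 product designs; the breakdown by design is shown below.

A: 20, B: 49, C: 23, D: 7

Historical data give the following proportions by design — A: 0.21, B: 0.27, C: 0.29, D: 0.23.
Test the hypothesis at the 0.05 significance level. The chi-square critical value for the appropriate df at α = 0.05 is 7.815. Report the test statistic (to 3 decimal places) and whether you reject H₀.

30.642; reject

Expected counts E_i = n·p_i: 99×0.21 = 20.79, 99×0.27 = 26.73, 99×0.29 = 28.71, 99×0.23 = 22.77.
χ² = (20−20.79)²/20.79 + (49−26.73)²/26.73 + (23−28.71)²/28.71 + (7−22.77)²/22.77
   = 0.0300 + 18.5542 + 1.1356 + 10.9220
Sum = 30.642
df = 3. Since 30.642 > 7.815, we reject H₀.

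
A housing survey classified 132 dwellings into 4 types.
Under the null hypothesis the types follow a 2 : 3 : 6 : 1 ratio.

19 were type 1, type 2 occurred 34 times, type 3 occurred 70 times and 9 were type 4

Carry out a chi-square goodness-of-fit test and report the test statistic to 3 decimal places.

Ratio total = 12. Expected counts: 132×2/12 = 22, 132×3/12 = 33, 132×6/12 = 66, 132×1/12 = 11.
χ² = (19−22)²/22 + (34−33)²/33 + (70−66)²/66 + (9−11)²/11
   = 0.4091 + 0.0303 + 0.2424 + 0.3636
Sum = 1.045

1.045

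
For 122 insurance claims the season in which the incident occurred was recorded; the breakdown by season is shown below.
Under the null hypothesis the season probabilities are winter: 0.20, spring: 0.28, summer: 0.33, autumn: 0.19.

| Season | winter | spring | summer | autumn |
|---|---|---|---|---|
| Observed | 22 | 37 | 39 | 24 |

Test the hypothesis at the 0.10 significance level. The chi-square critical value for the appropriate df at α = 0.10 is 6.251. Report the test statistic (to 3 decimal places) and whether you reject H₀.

Expected counts E_i = n·p_i: 122×0.20 = 24.4, 122×0.28 = 34.16, 122×0.33 = 40.26, 122×0.19 = 23.18.
cat         O        E   (O−E)²/E
winter     22     24.4     0.2361
spring     37    34.16     0.2361
summer     39    40.26     0.0394
autumn     24    23.18     0.0290
Sum = 0.541
df = 3. Since 0.541 < 6.251, we do not reject H₀.

0.541; do not reject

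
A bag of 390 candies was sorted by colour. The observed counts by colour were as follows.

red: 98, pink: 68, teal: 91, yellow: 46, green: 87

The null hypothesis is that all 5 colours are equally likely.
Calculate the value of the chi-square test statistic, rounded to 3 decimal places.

22.744

Under H₀ each category has probability 1/5, so each expected count is 390/5 = 78.
χ² = (98−78)²/78 + (68−78)²/78 + (91−78)²/78 + (46−78)²/78 + (87−78)²/78
   = 5.1282 + 1.2821 + 2.1667 + 13.1282 + 1.0385
Sum = 22.744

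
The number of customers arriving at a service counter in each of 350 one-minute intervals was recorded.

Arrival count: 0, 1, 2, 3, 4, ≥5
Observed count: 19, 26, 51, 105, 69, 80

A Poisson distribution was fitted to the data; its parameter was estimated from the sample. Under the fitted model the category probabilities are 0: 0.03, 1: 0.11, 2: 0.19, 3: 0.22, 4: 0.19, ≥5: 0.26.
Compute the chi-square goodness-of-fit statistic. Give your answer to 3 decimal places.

26.158

Expected counts E_i = n·p_i: 350×0.03 = 10.5, 350×0.11 = 38.5, 350×0.19 = 66.5, 350×0.22 = 77, 350×0.19 = 66.5, 350×0.26 = 91.
0: (19 − 10.5)²/10.5 = 72.25/10.5 = 6.8810
1: (26 − 38.5)²/38.5 = 156.25/38.5 = 4.0584
2: (51 − 66.5)²/66.5 = 240.25/66.5 = 3.6128
3: (105 − 77)²/77 = 784/77 = 10.1818
4: (69 − 66.5)²/66.5 = 6.25/66.5 = 0.0940
≥5: (80 − 91)²/91 = 121/91 = 1.3297
Sum = 26.158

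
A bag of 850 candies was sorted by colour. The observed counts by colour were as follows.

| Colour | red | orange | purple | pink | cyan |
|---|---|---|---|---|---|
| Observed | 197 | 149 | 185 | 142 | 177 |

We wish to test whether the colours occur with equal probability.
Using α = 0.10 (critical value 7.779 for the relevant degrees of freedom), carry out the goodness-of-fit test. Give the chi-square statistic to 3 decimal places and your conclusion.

13.106; reject

Expected count for each of the 5 categories: 850/5 = 170.
cat         O        E   (O−E)²/E
red       197      170     4.2882
orange    149      170     2.5941
purple    185      170     1.3235
pink      142      170     4.6118
cyan      177      170     0.2882
Sum = 13.106
df = 4. Since 13.106 > 7.779, we reject H₀.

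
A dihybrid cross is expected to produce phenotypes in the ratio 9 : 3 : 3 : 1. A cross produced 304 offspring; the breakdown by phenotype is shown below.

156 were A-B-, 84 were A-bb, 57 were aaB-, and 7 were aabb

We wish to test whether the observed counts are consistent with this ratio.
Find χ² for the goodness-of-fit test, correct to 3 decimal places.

21.684

Ratio total = 16. Expected counts: 304×9/16 = 171, 304×3/16 = 57, 304×3/16 = 57, 304×1/16 = 19.
A-B-: (156 − 171)²/171 = 225/171 = 1.3158
A-bb: (84 − 57)²/57 = 729/57 = 12.7895
aaB-: (57 − 57)²/57 = 0/57 = 0.0000
aabb: (7 − 19)²/19 = 144/19 = 7.5789
Sum = 21.684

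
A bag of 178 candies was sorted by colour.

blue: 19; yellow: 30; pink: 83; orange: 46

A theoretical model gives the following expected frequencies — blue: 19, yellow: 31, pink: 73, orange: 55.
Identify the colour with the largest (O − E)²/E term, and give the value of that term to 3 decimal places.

orange, 1.473

χ² = (19−19)²/19 + (30−31)²/31 + (83−73)²/73 + (46−55)²/55
   = 0.0000 + 0.0323 + 1.3699 + 1.4727
The largest term is for orange: 1.473.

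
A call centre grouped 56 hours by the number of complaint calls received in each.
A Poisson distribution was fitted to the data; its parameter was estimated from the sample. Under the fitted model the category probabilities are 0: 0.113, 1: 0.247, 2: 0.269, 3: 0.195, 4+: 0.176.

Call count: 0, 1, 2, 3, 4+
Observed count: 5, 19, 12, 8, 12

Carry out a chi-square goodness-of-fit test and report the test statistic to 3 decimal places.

4.080

Expected counts E_i = n·p_i: 56×0.113 = 6.328, 56×0.247 = 13.832, 56×0.269 = 15.064, 56×0.195 = 10.92, 56×0.176 = 9.856.
cat         O        E   (O−E)²/E
0           5    6.328     0.2787
1          19   13.832     1.9309
2          12   15.064     0.6232
3           8    10.92     0.7808
4+         12    9.856     0.4664
Sum = 4.080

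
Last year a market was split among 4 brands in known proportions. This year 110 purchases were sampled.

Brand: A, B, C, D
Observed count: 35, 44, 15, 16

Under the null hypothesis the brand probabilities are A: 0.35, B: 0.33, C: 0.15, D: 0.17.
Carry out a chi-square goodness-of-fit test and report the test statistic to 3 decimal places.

2.478

Expected counts E_i = n·p_i: 110×0.35 = 38.5, 110×0.33 = 36.3, 110×0.15 = 16.5, 110×0.17 = 18.7.
cat         O        E   (O−E)²/E
A          35     38.5     0.3182
B          44     36.3     1.6333
C          15     16.5     0.1364
D          16     18.7     0.3898
Sum = 2.478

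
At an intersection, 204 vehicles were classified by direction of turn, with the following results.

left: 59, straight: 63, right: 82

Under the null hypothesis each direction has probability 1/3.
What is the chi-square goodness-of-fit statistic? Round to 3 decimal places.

4.441

Expected count for each of the 3 categories: 204/3 = 68.
χ² = (59−68)²/68 + (63−68)²/68 + (82−68)²/68
   = 1.1912 + 0.3676 + 2.8824
Sum = 4.441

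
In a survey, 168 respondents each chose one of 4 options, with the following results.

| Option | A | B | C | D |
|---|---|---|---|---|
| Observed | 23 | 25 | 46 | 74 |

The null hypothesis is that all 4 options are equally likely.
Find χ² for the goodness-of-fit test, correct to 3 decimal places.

Under H₀ each category has probability 1/4, so each expected count is 168/4 = 42.
A: (23 − 42)²/42 = 361/42 = 8.5952
B: (25 − 42)²/42 = 289/42 = 6.8810
C: (46 − 42)²/42 = 16/42 = 0.3810
D: (74 − 42)²/42 = 1024/42 = 24.3810
Sum = 40.238

40.238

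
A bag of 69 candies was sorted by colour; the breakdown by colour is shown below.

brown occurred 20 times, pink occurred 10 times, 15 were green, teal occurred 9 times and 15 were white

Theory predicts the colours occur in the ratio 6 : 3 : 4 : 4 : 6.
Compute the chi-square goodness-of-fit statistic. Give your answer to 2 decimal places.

2.33

Ratio total = 23. Expected counts: 69×6/23 = 18, 69×3/23 = 9, 69×4/23 = 12, 69×4/23 = 12, 69×6/23 = 18.
brown: (20 − 18)²/18 = 4/18 = 0.222
pink: (10 − 9)²/9 = 1/9 = 0.111
green: (15 − 12)²/12 = 9/12 = 0.750
teal: (9 − 12)²/12 = 9/12 = 0.750
white: (15 − 18)²/18 = 9/18 = 0.500
Sum = 2.33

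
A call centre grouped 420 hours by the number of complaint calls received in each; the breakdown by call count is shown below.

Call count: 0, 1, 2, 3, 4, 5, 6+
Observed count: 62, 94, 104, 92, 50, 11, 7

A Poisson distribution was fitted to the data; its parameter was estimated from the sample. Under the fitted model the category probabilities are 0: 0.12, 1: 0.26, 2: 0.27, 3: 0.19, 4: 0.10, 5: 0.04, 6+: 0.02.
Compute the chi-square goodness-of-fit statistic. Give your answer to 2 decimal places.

11.19

Expected counts E_i = n·p_i: 420×0.12 = 50.4, 420×0.26 = 109.2, 420×0.27 = 113.4, 420×0.19 = 79.8, 420×0.10 = 42, 420×0.04 = 16.8, 420×0.02 = 8.4.
χ² = (62−50.4)²/50.4 + (94−109.2)²/109.2 + (104−113.4)²/113.4 + (92−79.8)²/79.8 + (50−42)²/42 + (11−16.8)²/16.8 + (7−8.4)²/8.4
   = 2.670 + 2.116 + 0.779 + 1.865 + 1.524 + 2.002 + 0.233
Sum = 11.19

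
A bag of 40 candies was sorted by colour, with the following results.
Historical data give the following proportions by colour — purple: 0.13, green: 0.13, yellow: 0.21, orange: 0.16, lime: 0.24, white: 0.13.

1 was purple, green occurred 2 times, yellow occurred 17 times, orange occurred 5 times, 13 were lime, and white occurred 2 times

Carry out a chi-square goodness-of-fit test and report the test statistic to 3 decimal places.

Expected counts E_i = n·p_i: 40×0.13 = 5.2, 40×0.13 = 5.2, 40×0.21 = 8.4, 40×0.16 = 6.4, 40×0.24 = 9.6, 40×0.13 = 5.2.
purple: (1 − 5.2)²/5.2 = 17.64/5.2 = 3.3923
green: (2 − 5.2)²/5.2 = 10.24/5.2 = 1.9692
yellow: (17 − 8.4)²/8.4 = 73.96/8.4 = 8.8048
orange: (5 − 6.4)²/6.4 = 1.96/6.4 = 0.3063
lime: (13 − 9.6)²/9.6 = 11.56/9.6 = 1.2042
white: (2 − 5.2)²/5.2 = 10.24/5.2 = 1.9692
Sum = 17.646

17.646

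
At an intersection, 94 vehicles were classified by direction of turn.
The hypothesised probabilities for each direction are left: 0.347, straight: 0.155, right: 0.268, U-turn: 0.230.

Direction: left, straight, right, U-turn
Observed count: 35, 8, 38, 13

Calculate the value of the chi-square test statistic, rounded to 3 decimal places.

13.085

Expected counts E_i = n·p_i: 94×0.347 = 32.618, 94×0.155 = 14.57, 94×0.268 = 25.192, 94×0.230 = 21.62.
left: (35 − 32.618)²/32.618 = 5.673924/32.618 = 0.1740
straight: (8 − 14.57)²/14.57 = 43.1649/14.57 = 2.9626
right: (38 − 25.192)²/25.192 = 164.044864/25.192 = 6.5118
U-turn: (13 − 21.62)²/21.62 = 74.3044/21.62 = 3.4368
Sum = 13.085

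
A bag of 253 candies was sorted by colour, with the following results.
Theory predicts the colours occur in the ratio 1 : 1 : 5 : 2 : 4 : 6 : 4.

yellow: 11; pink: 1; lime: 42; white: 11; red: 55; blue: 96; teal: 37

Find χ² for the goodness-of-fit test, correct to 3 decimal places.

Ratio total = 23. Expected counts: 253×1/23 = 11, 253×1/23 = 11, 253×5/23 = 55, 253×2/23 = 22, 253×4/23 = 44, 253×6/23 = 66, 253×4/23 = 44.
yellow: (11 − 11)²/11 = 0/11 = 0.0000
pink: (1 − 11)²/11 = 100/11 = 9.0909
lime: (42 − 55)²/55 = 169/55 = 3.0727
white: (11 − 22)²/22 = 121/22 = 5.5000
red: (55 − 44)²/44 = 121/44 = 2.7500
blue: (96 − 66)²/66 = 900/66 = 13.6364
teal: (37 − 44)²/44 = 49/44 = 1.1136
Sum = 35.164

35.164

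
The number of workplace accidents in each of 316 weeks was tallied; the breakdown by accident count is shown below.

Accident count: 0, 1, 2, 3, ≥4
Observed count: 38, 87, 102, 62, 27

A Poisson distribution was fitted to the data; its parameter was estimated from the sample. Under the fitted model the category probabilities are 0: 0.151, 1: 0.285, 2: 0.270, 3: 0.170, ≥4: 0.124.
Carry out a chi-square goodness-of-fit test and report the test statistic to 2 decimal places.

10.41

Expected counts E_i = n·p_i: 316×0.151 = 47.716, 316×0.285 = 90.06, 316×0.270 = 85.32, 316×0.170 = 53.72, 316×0.124 = 39.184.
0: (38 − 47.716)²/47.716 = 94.400656/47.716 = 1.978
1: (87 − 90.06)²/90.06 = 9.3636/90.06 = 0.104
2: (102 − 85.32)²/85.32 = 278.2224/85.32 = 3.261
3: (62 − 53.72)²/53.72 = 68.5584/53.72 = 1.276
≥4: (27 − 39.184)²/39.184 = 148.449856/39.184 = 3.789
Sum = 10.41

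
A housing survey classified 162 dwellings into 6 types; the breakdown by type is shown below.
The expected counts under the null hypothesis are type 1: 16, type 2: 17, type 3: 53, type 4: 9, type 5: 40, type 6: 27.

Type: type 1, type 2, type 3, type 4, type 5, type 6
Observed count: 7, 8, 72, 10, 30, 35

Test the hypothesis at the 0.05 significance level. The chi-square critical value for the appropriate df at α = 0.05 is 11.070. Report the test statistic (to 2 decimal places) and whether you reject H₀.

type 1: (7 − 16)²/16 = 81/16 = 5.063
type 2: (8 − 17)²/17 = 81/17 = 4.765
type 3: (72 − 53)²/53 = 361/53 = 6.811
type 4: (10 − 9)²/9 = 1/9 = 0.111
type 5: (30 − 40)²/40 = 100/40 = 2.500
type 6: (35 − 27)²/27 = 64/27 = 2.370
Sum = 21.62
df = 5. Since 21.62 > 11.070, we reject H₀.

21.62; reject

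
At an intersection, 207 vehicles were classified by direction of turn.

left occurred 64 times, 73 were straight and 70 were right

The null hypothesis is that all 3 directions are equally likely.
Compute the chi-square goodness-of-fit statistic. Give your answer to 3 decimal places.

Under H₀ each category has probability 1/3, so each expected count is 207/3 = 69.
left: (64 − 69)²/69 = 25/69 = 0.3623
straight: (73 − 69)²/69 = 16/69 = 0.2319
right: (70 − 69)²/69 = 1/69 = 0.0145
Sum = 0.609

0.609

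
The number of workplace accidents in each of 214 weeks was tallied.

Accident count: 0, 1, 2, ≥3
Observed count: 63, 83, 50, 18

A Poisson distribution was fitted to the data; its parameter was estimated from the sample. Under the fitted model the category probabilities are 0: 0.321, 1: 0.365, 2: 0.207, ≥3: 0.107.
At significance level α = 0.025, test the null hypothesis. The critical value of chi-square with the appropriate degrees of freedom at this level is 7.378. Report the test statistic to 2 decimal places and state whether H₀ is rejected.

2.56; do not reject

Expected counts E_i = n·p_i: 214×0.321 = 68.694, 214×0.365 = 78.11, 214×0.207 = 44.298, 214×0.107 = 22.898.
0: (63 − 68.694)²/68.694 = 32.421636/68.694 = 0.472
1: (83 − 78.11)²/78.11 = 23.9121/78.11 = 0.306
2: (50 − 44.298)²/44.298 = 32.512804/44.298 = 0.734
≥3: (18 − 22.898)²/22.898 = 23.990404/22.898 = 1.048
Sum = 2.56
df = 2. Since 2.56 < 7.378, we do not reject H₀.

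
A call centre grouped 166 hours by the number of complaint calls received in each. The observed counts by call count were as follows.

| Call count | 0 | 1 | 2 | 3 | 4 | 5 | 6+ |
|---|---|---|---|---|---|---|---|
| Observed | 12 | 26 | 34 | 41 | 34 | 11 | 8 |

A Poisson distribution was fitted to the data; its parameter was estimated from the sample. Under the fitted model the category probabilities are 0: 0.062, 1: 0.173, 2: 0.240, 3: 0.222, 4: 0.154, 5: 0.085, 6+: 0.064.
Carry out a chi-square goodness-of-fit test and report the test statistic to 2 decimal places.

Expected counts E_i = n·p_i: 166×0.062 = 10.292, 166×0.173 = 28.718, 166×0.240 = 39.84, 166×0.222 = 36.852, 166×0.154 = 25.564, 166×0.085 = 14.11, 166×0.064 = 10.624.
0: (12 − 10.292)²/10.292 = 2.917264/10.292 = 0.283
1: (26 − 28.718)²/28.718 = 7.387524/28.718 = 0.257
2: (34 − 39.84)²/39.84 = 34.1056/39.84 = 0.856
3: (41 − 36.852)²/36.852 = 17.205904/36.852 = 0.467
4: (34 − 25.564)²/25.564 = 71.166096/25.564 = 2.784
5: (11 − 14.11)²/14.11 = 9.6721/14.11 = 0.685
6+: (8 − 10.624)²/10.624 = 6.885376/10.624 = 0.648
Sum = 5.98

5.98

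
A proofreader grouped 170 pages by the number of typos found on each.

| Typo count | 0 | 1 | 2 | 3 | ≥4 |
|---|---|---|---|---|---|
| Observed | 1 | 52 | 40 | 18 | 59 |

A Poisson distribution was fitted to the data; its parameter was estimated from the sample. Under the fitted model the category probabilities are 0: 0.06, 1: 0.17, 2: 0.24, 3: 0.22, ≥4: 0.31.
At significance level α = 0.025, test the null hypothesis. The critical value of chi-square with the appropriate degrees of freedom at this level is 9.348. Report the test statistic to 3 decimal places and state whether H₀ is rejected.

37.594; reject

Expected counts E_i = n·p_i: 170×0.06 = 10.2, 170×0.17 = 28.9, 170×0.24 = 40.8, 170×0.22 = 37.4, 170×0.31 = 52.7.
χ² = (1−10.2)²/10.2 + (52−28.9)²/28.9 + (40−40.8)²/40.8 + (18−37.4)²/37.4 + (59−52.7)²/52.7
   = 8.2980 + 18.4640 + 0.0157 + 10.0631 + 0.7531
Sum = 37.594
df = 3. Since 37.594 > 9.348, we reject H₀.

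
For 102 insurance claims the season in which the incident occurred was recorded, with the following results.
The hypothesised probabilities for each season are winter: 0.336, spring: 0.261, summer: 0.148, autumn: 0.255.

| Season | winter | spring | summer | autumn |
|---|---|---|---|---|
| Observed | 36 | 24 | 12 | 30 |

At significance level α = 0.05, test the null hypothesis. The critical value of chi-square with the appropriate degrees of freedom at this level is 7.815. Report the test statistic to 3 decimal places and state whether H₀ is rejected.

Expected counts E_i = n·p_i: 102×0.336 = 34.272, 102×0.261 = 26.622, 102×0.148 = 15.096, 102×0.255 = 26.01.
cat         O        E   (O−E)²/E
winter     36   34.272     0.0871
spring     24   26.622     0.2582
summer     12   15.096     0.6350
autumn     30    26.01     0.6121
Sum = 1.592
df = 3. Since 1.592 < 7.815, we do not reject H₀.

1.592; do not reject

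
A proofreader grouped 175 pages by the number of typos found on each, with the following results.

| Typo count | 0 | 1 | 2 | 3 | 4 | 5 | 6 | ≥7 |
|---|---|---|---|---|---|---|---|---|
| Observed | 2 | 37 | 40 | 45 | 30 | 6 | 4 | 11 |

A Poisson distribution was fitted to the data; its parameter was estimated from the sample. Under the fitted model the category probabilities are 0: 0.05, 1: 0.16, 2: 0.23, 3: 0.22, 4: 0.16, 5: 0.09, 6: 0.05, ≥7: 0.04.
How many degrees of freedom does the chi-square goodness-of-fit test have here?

6

There are k = 8 categories and 1 parameter estimated from the data, so df = 8 − 1 − 1 = 6.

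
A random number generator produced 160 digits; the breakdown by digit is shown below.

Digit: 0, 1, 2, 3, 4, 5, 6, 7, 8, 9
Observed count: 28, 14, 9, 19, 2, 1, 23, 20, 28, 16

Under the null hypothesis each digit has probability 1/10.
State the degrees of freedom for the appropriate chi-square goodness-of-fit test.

9

There are k = 10 categories and no parameters were estimated from the data, so df = 10 − 1 = 9.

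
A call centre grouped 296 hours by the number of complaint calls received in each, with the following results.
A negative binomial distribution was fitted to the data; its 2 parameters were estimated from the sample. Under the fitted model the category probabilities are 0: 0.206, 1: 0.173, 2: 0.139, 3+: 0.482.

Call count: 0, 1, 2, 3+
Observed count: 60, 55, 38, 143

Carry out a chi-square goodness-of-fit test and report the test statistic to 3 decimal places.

0.537

Expected counts E_i = n·p_i: 296×0.206 = 60.976, 296×0.173 = 51.208, 296×0.139 = 41.144, 296×0.482 = 142.672.
χ² = (60−60.976)²/60.976 + (55−51.208)²/51.208 + (38−41.144)²/41.144 + (143−142.672)²/142.672
   = 0.0156 + 0.2808 + 0.2402 + 0.0008
Sum = 0.537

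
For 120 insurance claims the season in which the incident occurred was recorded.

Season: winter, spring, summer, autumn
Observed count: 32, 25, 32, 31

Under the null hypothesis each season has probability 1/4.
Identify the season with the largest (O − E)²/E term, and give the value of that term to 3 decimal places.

Under H₀ each category has probability 1/4, so each expected count is 120/4 = 30.
cat         O        E   (O−E)²/E
winter     32       30     0.1333
spring     25       30     0.8333
summer     32       30     0.1333
autumn     31       30     0.0333
The largest term is for spring: 0.833.

spring, 0.833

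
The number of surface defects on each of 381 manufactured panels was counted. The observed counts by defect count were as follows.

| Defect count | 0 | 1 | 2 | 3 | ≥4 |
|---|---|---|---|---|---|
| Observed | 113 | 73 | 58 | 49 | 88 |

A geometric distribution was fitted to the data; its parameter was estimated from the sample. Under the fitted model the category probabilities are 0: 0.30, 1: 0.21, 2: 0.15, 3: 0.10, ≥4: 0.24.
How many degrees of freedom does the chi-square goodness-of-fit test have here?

3

There are k = 5 categories and 1 parameter estimated from the data, so df = 5 − 1 − 1 = 3.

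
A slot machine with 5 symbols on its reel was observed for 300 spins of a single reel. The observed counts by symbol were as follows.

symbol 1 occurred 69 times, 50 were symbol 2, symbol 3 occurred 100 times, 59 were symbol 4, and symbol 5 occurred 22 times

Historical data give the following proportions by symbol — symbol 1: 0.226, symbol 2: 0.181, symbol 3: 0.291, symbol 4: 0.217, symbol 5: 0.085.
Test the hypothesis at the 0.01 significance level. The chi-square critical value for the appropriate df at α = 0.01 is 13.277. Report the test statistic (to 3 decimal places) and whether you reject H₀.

3.261; do not reject

Expected counts E_i = n·p_i: 300×0.226 = 67.8, 300×0.181 = 54.3, 300×0.291 = 87.3, 300×0.217 = 65.1, 300×0.085 = 25.5.
symbol 1: (69 − 67.8)²/67.8 = 1.44/67.8 = 0.0212
symbol 2: (50 − 54.3)²/54.3 = 18.49/54.3 = 0.3405
symbol 3: (100 − 87.3)²/87.3 = 161.29/87.3 = 1.8475
symbol 4: (59 − 65.1)²/65.1 = 37.21/65.1 = 0.5716
symbol 5: (22 − 25.5)²/25.5 = 12.25/25.5 = 0.4804
Sum = 3.261
df = 4. Since 3.261 < 13.277, we do not reject H₀.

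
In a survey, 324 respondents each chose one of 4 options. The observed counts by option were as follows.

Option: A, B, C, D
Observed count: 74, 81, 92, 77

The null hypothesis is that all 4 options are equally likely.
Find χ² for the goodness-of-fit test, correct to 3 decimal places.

Expected count for each of the 4 categories: 324/4 = 81.
χ² = (74−81)²/81 + (81−81)²/81 + (92−81)²/81 + (77−81)²/81
   = 0.6049 + 0.0000 + 1.4938 + 0.1975
Sum = 2.296

2.296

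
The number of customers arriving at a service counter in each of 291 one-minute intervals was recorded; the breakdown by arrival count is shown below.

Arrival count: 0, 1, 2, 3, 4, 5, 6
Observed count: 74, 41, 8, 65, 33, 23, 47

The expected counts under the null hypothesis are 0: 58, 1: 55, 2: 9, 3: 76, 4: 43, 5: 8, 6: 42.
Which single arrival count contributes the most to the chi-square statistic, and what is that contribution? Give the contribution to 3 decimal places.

5, 28.125

0: (74 − 58)²/58 = 256/58 = 4.4138
1: (41 − 55)²/55 = 196/55 = 3.5636
2: (8 − 9)²/9 = 1/9 = 0.1111
3: (65 − 76)²/76 = 121/76 = 1.5921
4: (33 − 43)²/43 = 100/43 = 2.3256
5: (23 − 8)²/8 = 225/8 = 28.1250
6: (47 − 42)²/42 = 25/42 = 0.5952
The largest term is for 5: 28.125.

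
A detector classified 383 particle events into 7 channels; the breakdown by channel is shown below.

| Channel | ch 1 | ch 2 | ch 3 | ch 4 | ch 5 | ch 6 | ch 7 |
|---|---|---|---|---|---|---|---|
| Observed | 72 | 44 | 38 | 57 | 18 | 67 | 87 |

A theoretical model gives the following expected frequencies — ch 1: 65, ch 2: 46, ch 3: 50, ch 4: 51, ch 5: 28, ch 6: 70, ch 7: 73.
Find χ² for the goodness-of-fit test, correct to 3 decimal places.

cat         O        E   (O−E)²/E
ch 1       72       65     0.7538
ch 2       44       46     0.0870
ch 3       38       50     2.8800
ch 4       57       51     0.7059
ch 5       18       28     3.5714
ch 6       67       70     0.1286
ch 7       87       73     2.6849
Sum = 10.812

10.812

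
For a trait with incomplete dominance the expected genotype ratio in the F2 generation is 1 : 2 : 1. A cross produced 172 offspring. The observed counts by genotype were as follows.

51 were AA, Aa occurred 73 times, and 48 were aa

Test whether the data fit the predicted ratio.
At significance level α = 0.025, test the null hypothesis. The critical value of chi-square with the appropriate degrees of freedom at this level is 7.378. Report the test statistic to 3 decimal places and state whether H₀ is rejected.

Ratio total = 4. Expected counts: 172×1/4 = 43, 172×2/4 = 86, 172×1/4 = 43.
AA: (51 − 43)²/43 = 64/43 = 1.4884
Aa: (73 − 86)²/86 = 169/86 = 1.9651
aa: (48 − 43)²/43 = 25/43 = 0.5814
Sum = 4.035
df = 2. Since 4.035 < 7.378, we do not reject H₀.

4.035; do not reject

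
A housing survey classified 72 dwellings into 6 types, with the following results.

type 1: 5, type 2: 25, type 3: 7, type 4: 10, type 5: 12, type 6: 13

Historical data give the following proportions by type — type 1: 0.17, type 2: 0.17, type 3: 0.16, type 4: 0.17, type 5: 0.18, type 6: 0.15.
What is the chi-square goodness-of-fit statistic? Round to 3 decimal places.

Expected counts E_i = n·p_i: 72×0.17 = 12.24, 72×0.17 = 12.24, 72×0.16 = 11.52, 72×0.17 = 12.24, 72×0.18 = 12.96, 72×0.15 = 10.8.
χ² = (5−12.24)²/12.24 + (25−12.24)²/12.24 + (7−11.52)²/11.52 + (10−12.24)²/12.24 + (12−12.96)²/12.96 + (13−10.8)²/10.8
   = 4.2825 + 13.3021 + 1.7735 + 0.4099 + 0.0711 + 0.4481
Sum = 20.287

20.287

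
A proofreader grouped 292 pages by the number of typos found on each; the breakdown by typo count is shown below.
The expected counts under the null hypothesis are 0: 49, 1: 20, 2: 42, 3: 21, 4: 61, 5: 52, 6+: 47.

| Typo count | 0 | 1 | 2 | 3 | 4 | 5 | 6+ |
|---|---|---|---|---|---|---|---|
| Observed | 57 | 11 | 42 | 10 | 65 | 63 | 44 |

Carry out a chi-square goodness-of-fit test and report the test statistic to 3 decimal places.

χ² = (57−49)²/49 + (11−20)²/20 + (42−42)²/42 + (10−21)²/21 + (65−61)²/61 + (63−52)²/52 + (44−47)²/47
   = 1.3061 + 4.0500 + 0.0000 + 5.7619 + 0.2623 + 2.3269 + 0.1915
Sum = 13.899

13.899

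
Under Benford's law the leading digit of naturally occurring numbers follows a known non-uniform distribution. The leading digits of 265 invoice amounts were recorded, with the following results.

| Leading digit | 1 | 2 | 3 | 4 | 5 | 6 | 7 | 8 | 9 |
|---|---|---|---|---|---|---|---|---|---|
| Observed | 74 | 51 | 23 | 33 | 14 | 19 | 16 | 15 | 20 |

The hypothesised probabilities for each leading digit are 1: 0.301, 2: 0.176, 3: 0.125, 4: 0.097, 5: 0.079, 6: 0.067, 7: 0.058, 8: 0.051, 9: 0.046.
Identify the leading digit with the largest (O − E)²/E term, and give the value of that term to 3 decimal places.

9, 5.004

Expected counts E_i = n·p_i: 265×0.301 = 79.765, 265×0.176 = 46.64, 265×0.125 = 33.125, 265×0.097 = 25.705, 265×0.079 = 20.935, 265×0.067 = 17.755, 265×0.058 = 15.37, 265×0.051 = 13.515, 265×0.046 = 12.19.
χ² = (74−79.765)²/79.765 + (51−46.64)²/46.64 + (23−33.125)²/33.125 + (33−25.705)²/25.705 + (14−20.935)²/20.935 + (19−17.755)²/17.755 + (16−15.37)²/15.37 + (15−13.515)²/13.515 + (20−12.19)²/12.19
   = 0.4167 + 0.4076 + 3.0948 + 2.0703 + 2.2973 + 0.0873 + 0.0258 + 0.1632 + 5.0038
The largest term is for 9: 5.004.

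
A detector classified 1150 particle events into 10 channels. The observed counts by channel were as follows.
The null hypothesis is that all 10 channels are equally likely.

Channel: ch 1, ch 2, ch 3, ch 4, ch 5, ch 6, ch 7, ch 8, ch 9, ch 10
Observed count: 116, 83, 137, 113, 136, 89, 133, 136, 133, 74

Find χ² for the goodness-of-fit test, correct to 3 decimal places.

Expected count for each of the 10 categories: 1150/10 = 115.
cat         O        E   (O−E)²/E
ch 1      116      115     0.0087
ch 2       83      115     8.9043
ch 3      137      115     4.2087
ch 4      113      115     0.0348
ch 5      136      115     3.8348
ch 6       89      115     5.8783
ch 7      133      115     2.8174
ch 8      136      115     3.8348
ch 9      133      115     2.8174
ch 10      74      115    14.6174
Sum = 46.957

46.957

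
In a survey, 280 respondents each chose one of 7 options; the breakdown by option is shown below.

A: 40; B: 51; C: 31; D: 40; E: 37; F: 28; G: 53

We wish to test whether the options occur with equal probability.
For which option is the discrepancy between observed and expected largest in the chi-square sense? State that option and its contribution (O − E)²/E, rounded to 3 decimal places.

Expected count for each of the 7 categories: 280/7 = 40.
A: (40 − 40)²/40 = 0/40 = 0.0000
B: (51 − 40)²/40 = 121/40 = 3.0250
C: (31 − 40)²/40 = 81/40 = 2.0250
D: (40 − 40)²/40 = 0/40 = 0.0000
E: (37 − 40)²/40 = 9/40 = 0.2250
F: (28 − 40)²/40 = 144/40 = 3.6000
G: (53 − 40)²/40 = 169/40 = 4.2250
The largest term is for G: 4.225.

G, 4.225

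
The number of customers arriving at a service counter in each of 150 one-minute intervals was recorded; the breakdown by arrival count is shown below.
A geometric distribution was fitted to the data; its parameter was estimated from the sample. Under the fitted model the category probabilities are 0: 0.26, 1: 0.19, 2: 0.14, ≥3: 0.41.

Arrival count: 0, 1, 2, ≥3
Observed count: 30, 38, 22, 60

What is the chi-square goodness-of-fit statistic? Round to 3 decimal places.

Expected counts E_i = n·p_i: 150×0.26 = 39, 150×0.19 = 28.5, 150×0.14 = 21, 150×0.41 = 61.5.
cat         O        E   (O−E)²/E
0          30       39     2.0769
1          38     28.5     3.1667
2          22       21     0.0476
≥3         60     61.5     0.0366
Sum = 5.328

5.328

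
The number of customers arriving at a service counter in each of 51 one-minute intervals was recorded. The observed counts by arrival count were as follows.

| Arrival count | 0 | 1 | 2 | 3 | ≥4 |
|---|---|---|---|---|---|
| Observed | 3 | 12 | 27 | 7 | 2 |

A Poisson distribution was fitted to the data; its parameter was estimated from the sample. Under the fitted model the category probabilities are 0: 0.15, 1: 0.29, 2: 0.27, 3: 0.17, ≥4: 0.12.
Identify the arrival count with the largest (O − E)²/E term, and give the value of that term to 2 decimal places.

2, 12.71

Expected counts E_i = n·p_i: 51×0.15 = 7.65, 51×0.29 = 14.79, 51×0.27 = 13.77, 51×0.17 = 8.67, 51×0.12 = 6.12.
χ² = (3−7.65)²/7.65 + (12−14.79)²/14.79 + (27−13.77)²/13.77 + (7−8.67)²/8.67 + (2−6.12)²/6.12
   = 2.826 + 0.526 + 12.711 + 0.322 + 2.774
The largest term is for 2: 12.71.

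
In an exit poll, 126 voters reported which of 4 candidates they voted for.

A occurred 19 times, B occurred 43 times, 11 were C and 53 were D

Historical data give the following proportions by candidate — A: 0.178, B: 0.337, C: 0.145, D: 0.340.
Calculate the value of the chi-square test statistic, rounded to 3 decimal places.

5.833

Expected counts E_i = n·p_i: 126×0.178 = 22.428, 126×0.337 = 42.462, 126×0.145 = 18.27, 126×0.340 = 42.84.
cat         O        E   (O−E)²/E
A          19   22.428     0.5240
B          43   42.462     0.0068
C          11    18.27     2.8929
D          53    42.84     2.4096
Sum = 5.833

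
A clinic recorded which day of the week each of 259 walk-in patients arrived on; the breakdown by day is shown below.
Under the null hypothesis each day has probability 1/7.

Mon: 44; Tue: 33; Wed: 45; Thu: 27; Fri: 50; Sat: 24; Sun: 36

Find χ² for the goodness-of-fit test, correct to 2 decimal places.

Expected count for each of the 7 categories: 259/7 = 37.
Mon: (44 − 37)²/37 = 49/37 = 1.324
Tue: (33 − 37)²/37 = 16/37 = 0.432
Wed: (45 − 37)²/37 = 64/37 = 1.730
Thu: (27 − 37)²/37 = 100/37 = 2.703
Fri: (50 − 37)²/37 = 169/37 = 4.568
Sat: (24 − 37)²/37 = 169/37 = 4.568
Sun: (36 − 37)²/37 = 1/37 = 0.027
Sum = 15.35

15.35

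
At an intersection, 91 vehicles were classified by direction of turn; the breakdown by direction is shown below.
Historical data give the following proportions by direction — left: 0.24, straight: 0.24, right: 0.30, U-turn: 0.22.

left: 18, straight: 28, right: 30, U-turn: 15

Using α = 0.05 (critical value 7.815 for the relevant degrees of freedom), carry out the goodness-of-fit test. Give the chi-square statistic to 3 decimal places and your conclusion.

Expected counts E_i = n·p_i: 91×0.24 = 21.84, 91×0.24 = 21.84, 91×0.30 = 27.3, 91×0.22 = 20.02.
cat           O        E   (O−E)²/E
left         18    21.84     0.6752
straight     28    21.84     1.7374
right        30     27.3     0.2670
U-turn       15    20.02     1.2588
Sum = 3.938
df = 3. Since 3.938 < 7.815, we do not reject H₀.

3.938; do not reject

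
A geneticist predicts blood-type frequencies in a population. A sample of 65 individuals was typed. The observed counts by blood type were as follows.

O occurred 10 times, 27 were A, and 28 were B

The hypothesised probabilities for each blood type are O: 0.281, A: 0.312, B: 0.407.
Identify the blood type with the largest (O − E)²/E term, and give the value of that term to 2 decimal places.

Expected counts E_i = n·p_i: 65×0.281 = 18.265, 65×0.312 = 20.28, 65×0.407 = 26.455.
O: (10 − 18.265)²/18.265 = 68.310225/18.265 = 3.740
A: (27 − 20.28)²/20.28 = 45.1584/20.28 = 2.227
B: (28 − 26.455)²/26.455 = 2.387025/26.455 = 0.090
The largest term is for O: 3.74.

O, 3.74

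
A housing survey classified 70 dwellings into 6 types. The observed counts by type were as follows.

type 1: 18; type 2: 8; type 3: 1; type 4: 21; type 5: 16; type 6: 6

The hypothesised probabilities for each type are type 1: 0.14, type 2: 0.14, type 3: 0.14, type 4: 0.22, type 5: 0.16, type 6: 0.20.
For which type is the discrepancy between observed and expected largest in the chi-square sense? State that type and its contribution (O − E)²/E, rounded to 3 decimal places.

type 3, 7.902

Expected counts E_i = n·p_i: 70×0.14 = 9.8, 70×0.14 = 9.8, 70×0.14 = 9.8, 70×0.22 = 15.4, 70×0.16 = 11.2, 70×0.20 = 14.
χ² = (18−9.8)²/9.8 + (8−9.8)²/9.8 + (1−9.8)²/9.8 + (21−15.4)²/15.4 + (16−11.2)²/11.2 + (6−14)²/14
   = 6.8612 + 0.3306 + 7.9020 + 2.0364 + 2.0571 + 4.5714
The largest term is for type 3: 7.902.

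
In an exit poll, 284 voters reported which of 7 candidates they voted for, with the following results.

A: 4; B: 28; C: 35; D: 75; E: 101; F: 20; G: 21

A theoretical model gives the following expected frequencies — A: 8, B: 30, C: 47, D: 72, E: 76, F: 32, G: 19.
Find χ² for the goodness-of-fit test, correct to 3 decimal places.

18.256

A: (4 − 8)²/8 = 16/8 = 2.0000
B: (28 − 30)²/30 = 4/30 = 0.1333
C: (35 − 47)²/47 = 144/47 = 3.0638
D: (75 − 72)²/72 = 9/72 = 0.1250
E: (101 − 76)²/76 = 625/76 = 8.2237
F: (20 − 32)²/32 = 144/32 = 4.5000
G: (21 − 19)²/19 = 4/19 = 0.2105
Sum = 18.256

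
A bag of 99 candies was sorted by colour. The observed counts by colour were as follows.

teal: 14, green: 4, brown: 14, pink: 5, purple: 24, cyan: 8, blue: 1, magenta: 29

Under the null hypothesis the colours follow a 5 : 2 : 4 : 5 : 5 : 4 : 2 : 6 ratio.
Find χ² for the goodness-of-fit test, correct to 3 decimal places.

25.356

Ratio total = 33. Expected counts: 99×5/33 = 15, 99×2/33 = 6, 99×4/33 = 12, 99×5/33 = 15, 99×5/33 = 15, 99×4/33 = 12, 99×2/33 = 6, 99×6/33 = 18.
teal: (14 − 15)²/15 = 1/15 = 0.0667
green: (4 − 6)²/6 = 4/6 = 0.6667
brown: (14 − 12)²/12 = 4/12 = 0.3333
pink: (5 − 15)²/15 = 100/15 = 6.6667
purple: (24 − 15)²/15 = 81/15 = 5.4000
cyan: (8 − 12)²/12 = 16/12 = 1.3333
blue: (1 − 6)²/6 = 25/6 = 4.1667
magenta: (29 − 18)²/18 = 121/18 = 6.7222
Sum = 25.356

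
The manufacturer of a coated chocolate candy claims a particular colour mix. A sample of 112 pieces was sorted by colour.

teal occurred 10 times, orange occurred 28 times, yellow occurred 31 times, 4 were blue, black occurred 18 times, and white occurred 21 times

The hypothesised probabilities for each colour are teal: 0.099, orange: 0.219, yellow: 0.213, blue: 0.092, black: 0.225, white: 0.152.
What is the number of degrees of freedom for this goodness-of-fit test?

There are k = 6 categories and no parameters were estimated from the data, so df = 6 − 1 = 5.

5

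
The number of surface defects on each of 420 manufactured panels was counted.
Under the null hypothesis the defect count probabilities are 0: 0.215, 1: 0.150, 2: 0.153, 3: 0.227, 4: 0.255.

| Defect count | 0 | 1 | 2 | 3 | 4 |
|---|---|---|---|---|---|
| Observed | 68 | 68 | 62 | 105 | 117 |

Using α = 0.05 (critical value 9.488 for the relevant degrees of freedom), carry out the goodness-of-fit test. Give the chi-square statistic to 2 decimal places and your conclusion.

7.88; do not reject

Expected counts E_i = n·p_i: 420×0.215 = 90.3, 420×0.150 = 63, 420×0.153 = 64.26, 420×0.227 = 95.34, 420×0.255 = 107.1.
cat         O        E   (O−E)²/E
0          68     90.3      5.507
1          68       63      0.397
2          62    64.26      0.079
3         105    95.34      0.979
4         117    107.1      0.915
Sum = 7.88
df = 4. Since 7.88 < 9.488, we do not reject H₀.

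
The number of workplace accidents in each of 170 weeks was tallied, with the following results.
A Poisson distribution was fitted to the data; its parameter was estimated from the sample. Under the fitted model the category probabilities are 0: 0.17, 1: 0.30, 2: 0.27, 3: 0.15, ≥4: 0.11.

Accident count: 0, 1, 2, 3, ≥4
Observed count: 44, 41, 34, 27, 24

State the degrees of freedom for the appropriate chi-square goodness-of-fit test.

There are k = 5 categories and 1 parameter estimated from the data, so df = 5 − 1 − 1 = 3.

3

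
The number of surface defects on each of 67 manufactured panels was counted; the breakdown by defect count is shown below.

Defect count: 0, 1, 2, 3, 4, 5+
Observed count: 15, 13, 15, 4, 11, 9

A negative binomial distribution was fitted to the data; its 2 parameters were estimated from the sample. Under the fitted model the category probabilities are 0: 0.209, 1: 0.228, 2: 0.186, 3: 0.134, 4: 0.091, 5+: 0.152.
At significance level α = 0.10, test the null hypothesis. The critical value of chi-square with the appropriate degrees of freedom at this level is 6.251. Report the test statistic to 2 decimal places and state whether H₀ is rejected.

Expected counts E_i = n·p_i: 67×0.209 = 14.003, 67×0.228 = 15.276, 67×0.186 = 12.462, 67×0.134 = 8.978, 67×0.091 = 6.097, 67×0.152 = 10.184.
χ² = (15−14.003)²/14.003 + (13−15.276)²/15.276 + (15−12.462)²/12.462 + (4−8.978)²/8.978 + (11−6.097)²/6.097 + (9−10.184)²/10.184
   = 0.071 + 0.339 + 0.517 + 2.760 + 3.943 + 0.138
Sum = 7.77
df = 3. Since 7.77 > 6.251, we reject H₀.

7.77; reject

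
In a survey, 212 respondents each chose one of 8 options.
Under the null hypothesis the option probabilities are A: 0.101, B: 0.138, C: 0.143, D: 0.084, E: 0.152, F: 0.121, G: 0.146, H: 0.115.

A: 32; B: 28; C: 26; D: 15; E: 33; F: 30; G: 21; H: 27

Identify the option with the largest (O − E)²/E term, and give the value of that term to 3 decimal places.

A, 5.236

Expected counts E_i = n·p_i: 212×0.101 = 21.412, 212×0.138 = 29.256, 212×0.143 = 30.316, 212×0.084 = 17.808, 212×0.152 = 32.224, 212×0.121 = 25.652, 212×0.146 = 30.952, 212×0.115 = 24.38.
cat         O        E   (O−E)²/E
A          32   21.412     5.2357
B          28   29.256     0.0539
C          26   30.316     0.6145
D          15   17.808     0.4428
E          33   32.224     0.0187
F          30   25.652     0.7370
G          21   30.952     3.1999
H          27    24.38     0.2816
The largest term is for A: 5.236.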